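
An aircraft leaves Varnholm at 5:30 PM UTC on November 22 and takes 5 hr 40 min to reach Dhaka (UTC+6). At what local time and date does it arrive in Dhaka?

Departure is given in UTC: 5:30 PM on Nov 22.
Add 5 hours and 40 minutes → 11:10 PM UTC.
Dhaka is UTC+6:00: 11:10 PM + 6:00 = 5:10 AM on Nov 23.

5:10 AM on November 23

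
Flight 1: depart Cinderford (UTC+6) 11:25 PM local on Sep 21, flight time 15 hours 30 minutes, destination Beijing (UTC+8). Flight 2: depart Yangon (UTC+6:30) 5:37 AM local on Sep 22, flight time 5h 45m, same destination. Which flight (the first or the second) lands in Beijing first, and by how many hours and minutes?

the second, by 4 hours 3 minutes

Flight 1 in UTC: 11:25 PM − 6:00 = 5:25 PM on Sep 21.
+15 hours and 30 minutes → arrive 8:55 AM UTC on Sep 22.
Flight 2 in UTC: 5:37 AM − 6:30 = 11:07 PM on Sep 21.
+5 hours 45 minutes → arrive 4:52 AM UTC on Sep 22.
Flight 2 lands earlier by 4 hours 3 minutes.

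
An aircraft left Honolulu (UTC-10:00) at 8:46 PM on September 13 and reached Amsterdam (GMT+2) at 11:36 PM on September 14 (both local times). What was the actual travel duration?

Departure in UTC: 8:46 PM + 10:00 = 6:46 AM on Sep 14.
Arrival in UTC: 11:36 PM − 2:00 = 9:36 PM on Sep 14.
Elapsed = 9:36 PM − 6:46 AM = 14 hours 50 minutes.

14 hours 50 minutes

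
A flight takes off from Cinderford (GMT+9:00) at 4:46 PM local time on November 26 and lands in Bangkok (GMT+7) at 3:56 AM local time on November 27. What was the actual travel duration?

13 hours 10 minutes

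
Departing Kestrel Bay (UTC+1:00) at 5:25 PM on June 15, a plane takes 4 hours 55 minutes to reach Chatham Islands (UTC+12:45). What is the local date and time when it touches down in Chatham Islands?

Chatham Islands is 11:45 ahead of Kestrel Bay.
After 4 hours 55 minutes it is 10:20 PM in Kestrel Bay.
Shift by the zone difference: 10:20 PM + 11:45 = 10:05 AM on Jun 16 in Chatham Islands.

10:05 AM on Jun 16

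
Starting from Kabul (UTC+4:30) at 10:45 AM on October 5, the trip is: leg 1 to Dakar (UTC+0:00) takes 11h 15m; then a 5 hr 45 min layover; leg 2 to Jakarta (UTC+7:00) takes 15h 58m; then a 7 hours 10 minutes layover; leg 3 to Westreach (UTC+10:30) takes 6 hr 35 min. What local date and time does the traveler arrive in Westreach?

3:28 PM on October 7

Convert departure to UTC: 10:45 AM − 4:30 = 6:15 AM UTC on Oct 5.
Add 11 hours and 15 minutes leg 1 → 5:30 PM UTC.
Add 5 hours 45 minutes layover in Dakar → 11:15 PM UTC.
Add 15 hours and 58 minutes leg 2 → 3:13 PM UTC (Oct 6).
Add 7 hours and 10 minutes layover in Jakarta → 10:23 PM UTC.
Add 6 hours and 35 minutes leg 3 → 4:58 AM UTC (Oct 7).
Westreach is UTC+10:30, so local arrival = 4:58 AM + 10:30 = 3:28 PM on Oct 7.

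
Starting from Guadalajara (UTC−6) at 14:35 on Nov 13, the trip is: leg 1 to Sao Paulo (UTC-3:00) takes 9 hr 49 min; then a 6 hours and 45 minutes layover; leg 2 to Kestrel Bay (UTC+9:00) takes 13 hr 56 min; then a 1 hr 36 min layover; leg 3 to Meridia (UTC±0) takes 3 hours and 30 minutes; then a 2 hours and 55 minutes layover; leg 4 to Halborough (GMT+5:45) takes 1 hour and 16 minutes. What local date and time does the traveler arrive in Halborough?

18:07 on November 15

Convert departure to UTC: 14:35 + 6:00 = 20:35 UTC on Nov 13.
Add 9 hours 49 minutes leg 1 → 06:24 UTC (Nov 14).
Add 6 hours 45 minutes layover in Sao Paulo → 13:09 UTC.
Add 13 hours 56 minutes leg 2 → 03:05 UTC (Nov 15).
Add 1 hour and 36 minutes layover in Kestrel Bay → 04:41 UTC.
Add 3 hours 30 minutes leg 3 → 08:11 UTC.
Add 2 hours 55 minutes layover in Meridia → 11:06 UTC.
Add 1 hour 16 minutes leg 4 → 12:22 UTC.
Halborough is UTC+5:45, so local arrival = 12:22 + 5:45 = 18:07 on Nov 15.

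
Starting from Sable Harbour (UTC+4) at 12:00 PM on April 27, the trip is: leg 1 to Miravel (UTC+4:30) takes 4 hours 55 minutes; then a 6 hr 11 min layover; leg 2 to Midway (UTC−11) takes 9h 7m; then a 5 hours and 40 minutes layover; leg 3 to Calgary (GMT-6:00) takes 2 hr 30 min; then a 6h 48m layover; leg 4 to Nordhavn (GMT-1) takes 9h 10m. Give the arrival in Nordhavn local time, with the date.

Convert departure to UTC: 12:00 PM − 4:00 = 8:00 AM UTC on Apr 27.
Add 4 hours and 55 minutes leg 1 → 12:55 PM UTC.
Add 6 hours 11 minutes layover in Miravel → 7:06 PM UTC.
Add 9 hours and 7 minutes leg 2 → 4:13 AM UTC (Apr 28).
Add 5 hours 40 minutes layover in Midway → 9:53 AM UTC.
Add 2 hours 30 minutes leg 3 → 12:23 PM UTC.
Add 6 hours and 48 minutes layover in Calgary → 7:11 PM UTC.
Add 9 hours 10 minutes leg 4 → 4:21 AM UTC (Apr 29).
Nordhavn is UTC−1:00, so local arrival = 4:21 AM − 1:00 = 3:21 AM on Apr 29.

3:21 AM on April 29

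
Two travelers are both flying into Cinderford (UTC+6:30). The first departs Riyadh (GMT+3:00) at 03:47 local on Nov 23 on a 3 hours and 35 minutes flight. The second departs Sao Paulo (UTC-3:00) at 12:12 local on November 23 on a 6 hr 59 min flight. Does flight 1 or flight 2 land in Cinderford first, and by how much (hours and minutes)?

the first, by 17 hours 49 minutes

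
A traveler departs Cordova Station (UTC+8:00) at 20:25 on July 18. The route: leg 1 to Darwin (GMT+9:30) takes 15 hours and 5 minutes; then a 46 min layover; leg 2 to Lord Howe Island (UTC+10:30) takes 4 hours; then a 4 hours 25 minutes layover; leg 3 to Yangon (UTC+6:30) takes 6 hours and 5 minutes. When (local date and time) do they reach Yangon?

01:16 on July 20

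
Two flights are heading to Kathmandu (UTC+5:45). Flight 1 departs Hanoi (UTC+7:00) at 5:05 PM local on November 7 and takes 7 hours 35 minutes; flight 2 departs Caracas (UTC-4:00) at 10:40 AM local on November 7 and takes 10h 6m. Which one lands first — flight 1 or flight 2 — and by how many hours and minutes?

Flight 1 in UTC: 5:05 PM − 7:00 = 10:05 AM on Nov 7.
+7 hours and 35 minutes → arrive 5:40 PM UTC on Nov 7.
Flight 2 in UTC: 10:40 AM + 4:00 = 2:40 PM on Nov 7.
+10 hours and 6 minutes → arrive 12:46 AM UTC on Nov 8.
Flight 1 lands earlier by 7 hours 6 minutes.

the first, by 7 hours 6 minutes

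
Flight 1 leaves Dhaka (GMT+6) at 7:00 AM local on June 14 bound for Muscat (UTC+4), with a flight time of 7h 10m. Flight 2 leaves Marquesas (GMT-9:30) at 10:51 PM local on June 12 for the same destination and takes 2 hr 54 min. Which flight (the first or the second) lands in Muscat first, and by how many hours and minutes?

the second, by 20 hours 55 minutes

Flight 1 in UTC: 7:00 AM − 6:00 = 1:00 AM on Jun 14.
+7 hours 10 minutes → arrive 8:10 AM UTC on Jun 14.
Flight 2 in UTC: 10:51 PM + 9:30 = 8:21 AM on Jun 13.
+2 hours and 54 minutes → arrive 11:15 AM UTC on Jun 13.
Flight 2 lands earlier by 20 hours 55 minutes.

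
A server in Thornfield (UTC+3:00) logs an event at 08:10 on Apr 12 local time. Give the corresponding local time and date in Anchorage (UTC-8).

21:10 on April 11

In UTC: 08:10 − 3:00 = 05:10 on Apr 12.
Anchorage is UTC−8:00: 05:10 − 8:00 = 21:10 on Apr 11.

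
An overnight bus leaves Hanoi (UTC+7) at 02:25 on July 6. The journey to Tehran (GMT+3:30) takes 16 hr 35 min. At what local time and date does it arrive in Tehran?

15:30 on Jul 6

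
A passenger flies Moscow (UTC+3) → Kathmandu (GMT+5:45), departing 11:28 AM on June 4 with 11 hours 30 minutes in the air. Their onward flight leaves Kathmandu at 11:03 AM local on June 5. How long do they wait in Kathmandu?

Convert departure to UTC: 11:28 AM − 3:00 = 8:28 AM UTC on Jun 4.
Add 11 hours 30 minutes flight time → 7:58 PM UTC.
Kathmandu is UTC+5:45, so local arrival = 7:58 PM + 5:45 = 1:43 AM on Jun 5.
Layover = 11:03 AM − 1:43 AM = 9 hours 20 minutes.

9 hours 20 minutes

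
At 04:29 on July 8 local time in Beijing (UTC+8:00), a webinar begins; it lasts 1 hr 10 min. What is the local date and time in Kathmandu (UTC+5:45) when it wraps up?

03:24 on July 8

Convert start to UTC: 04:29 − 8:00 = 20:29 UTC on Jul 7.
Add 1 hour and 10 minutes duration → 21:39 UTC.
Kathmandu is UTC+5:45, so local end time = 21:39 + 5:45 = 03:24 on Jul 8.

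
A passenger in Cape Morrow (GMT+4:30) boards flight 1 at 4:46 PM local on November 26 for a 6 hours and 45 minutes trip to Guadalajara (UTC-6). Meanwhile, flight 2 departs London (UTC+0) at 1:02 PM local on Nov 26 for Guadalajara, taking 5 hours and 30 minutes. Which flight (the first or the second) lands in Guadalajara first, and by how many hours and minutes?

the second, by 29 minutes

Flight 1 in UTC: 4:46 PM − 4:30 = 12:16 PM on Nov 26.
+6 hours and 45 minutes → arrive 7:01 PM UTC on Nov 26.
Flight 2 departs at 1:02 PM UTC (Nov 26).
+5 hours 30 minutes → arrive 6:32 PM UTC on Nov 26.
Flight 2 lands earlier by 29 minutes.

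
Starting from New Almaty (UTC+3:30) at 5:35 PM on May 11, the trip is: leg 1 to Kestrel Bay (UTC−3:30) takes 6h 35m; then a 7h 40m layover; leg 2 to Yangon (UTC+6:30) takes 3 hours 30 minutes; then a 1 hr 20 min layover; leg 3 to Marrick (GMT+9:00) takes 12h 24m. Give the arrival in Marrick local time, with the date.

6:34 AM on May 13

Convert departure to UTC: 5:35 PM − 3:30 = 2:05 PM UTC on May 11.
Add 6 hours and 35 minutes leg 1 → 8:40 PM UTC.
Add 7 hours 40 minutes layover in Kestrel Bay → 4:20 AM UTC (May 12).
Add 3 hours 30 minutes leg 2 → 7:50 AM UTC.
Add 1 hour 20 minutes layover in Yangon → 9:10 AM UTC.
Add 12 hours and 24 minutes leg 3 → 9:34 PM UTC.
Marrick is UTC+9:00, so local arrival = 9:34 PM + 9:00 = 6:34 AM on May 13.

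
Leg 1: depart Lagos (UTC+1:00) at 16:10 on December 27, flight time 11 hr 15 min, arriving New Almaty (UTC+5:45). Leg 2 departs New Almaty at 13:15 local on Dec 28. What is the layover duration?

Convert departure to UTC: 16:10 − 1:00 = 15:10 UTC on Dec 27.
Add 11 hours 15 minutes flight time → 02:25 UTC (Dec 28).
New Almaty is UTC+5:45, so local arrival = 02:25 + 5:45 = 08:10 on Dec 28.
Layover = 13:15 − 08:10 = 5 hours 5 minutes.

5 hours 5 minutes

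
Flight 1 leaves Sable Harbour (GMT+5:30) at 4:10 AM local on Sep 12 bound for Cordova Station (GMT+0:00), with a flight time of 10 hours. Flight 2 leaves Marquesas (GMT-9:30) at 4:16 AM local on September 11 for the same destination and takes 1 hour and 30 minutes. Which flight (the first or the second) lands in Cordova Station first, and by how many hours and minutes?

Flight 1 in UTC: 4:10 AM − 5:30 = 10:40 PM on Sep 11.
+10 hours → arrive 8:40 AM UTC on Sep 12.
Flight 2 in UTC: 4:16 AM + 9:30 = 1:46 PM on Sep 11.
+1 hour 30 minutes → arrive 3:16 PM UTC on Sep 11.
Flight 2 lands earlier by 17 hours 24 minutes.

the second, by 17 hours 24 minutes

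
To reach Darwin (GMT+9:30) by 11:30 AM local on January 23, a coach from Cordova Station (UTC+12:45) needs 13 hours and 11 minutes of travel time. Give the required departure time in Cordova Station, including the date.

Target arrival in UTC: 11:30 AM − 9:30 = 2:00 AM on Jan 23.
Subtract 13 hours and 11 minutes → departure 12:49 PM UTC on Jan 22.
Cordova Station is UTC+12:45: 12:49 PM + 12:45 = 1:34 AM on Jan 23.

1:34 AM on January 23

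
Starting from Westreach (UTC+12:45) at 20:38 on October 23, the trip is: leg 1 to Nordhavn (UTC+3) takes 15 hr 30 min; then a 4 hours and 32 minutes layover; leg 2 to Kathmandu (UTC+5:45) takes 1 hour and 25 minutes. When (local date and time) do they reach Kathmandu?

11:05 on October 24

Convert departure to UTC: 20:38 − 12:45 = 07:53 UTC on Oct 23.
Add 15 hours and 30 minutes leg 1 → 23:23 UTC.
Add 4 hours 32 minutes layover in Nordhavn → 03:55 UTC (Oct 24).
Add 1 hour 25 minutes leg 2 → 05:20 UTC.
Kathmandu is UTC+5:45, so local arrival = 05:20 + 5:45 = 11:05 on Oct 24.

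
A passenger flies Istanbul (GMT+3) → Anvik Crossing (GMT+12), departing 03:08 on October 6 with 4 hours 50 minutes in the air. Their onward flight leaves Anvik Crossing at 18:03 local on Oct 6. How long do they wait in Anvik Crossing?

1 hour 5 minutes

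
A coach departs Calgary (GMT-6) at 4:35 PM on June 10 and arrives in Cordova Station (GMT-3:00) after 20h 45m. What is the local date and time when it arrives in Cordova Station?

Convert departure to UTC: 4:35 PM + 6:00 = 10:35 PM UTC on Jun 10.
Add 20 hours 45 minutes travel time → 7:20 PM UTC (Jun 11).
Cordova Station is UTC−3:00, so local arrival = 7:20 PM − 3:00 = 4:20 PM on Jun 11.

4:20 PM on June 11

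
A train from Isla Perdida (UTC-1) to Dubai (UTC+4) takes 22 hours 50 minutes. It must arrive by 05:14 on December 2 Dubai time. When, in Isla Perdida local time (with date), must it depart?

Target arrival in UTC: 05:14 − 4:00 = 01:14 on Dec 2.
Subtract 22 hours 50 minutes → departure 02:24 UTC on Dec 1.
Isla Perdida is UTC−1:00: 02:24 − 1:00 = 01:24 on Dec 1.

01:24 on December 1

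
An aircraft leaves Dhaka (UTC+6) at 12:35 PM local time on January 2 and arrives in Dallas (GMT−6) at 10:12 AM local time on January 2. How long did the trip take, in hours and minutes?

Departure in UTC: 12:35 PM − 6:00 = 6:35 AM on Jan 2.
Arrival in UTC: 10:12 AM + 6:00 = 4:12 PM on Jan 2.
Elapsed = 4:12 PM − 6:35 AM = 9 hours 37 minutes.

9 hours 37 minutes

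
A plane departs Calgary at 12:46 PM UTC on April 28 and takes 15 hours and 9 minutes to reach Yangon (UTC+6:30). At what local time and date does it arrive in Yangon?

Departure is given in UTC: 12:46 PM on Apr 28.
Add 15 hours and 9 minutes → 3:55 AM UTC (Apr 29).
Yangon is UTC+6:30: 3:55 AM + 6:30 = 10:25 AM on Apr 29.

10:25 AM on Apr 29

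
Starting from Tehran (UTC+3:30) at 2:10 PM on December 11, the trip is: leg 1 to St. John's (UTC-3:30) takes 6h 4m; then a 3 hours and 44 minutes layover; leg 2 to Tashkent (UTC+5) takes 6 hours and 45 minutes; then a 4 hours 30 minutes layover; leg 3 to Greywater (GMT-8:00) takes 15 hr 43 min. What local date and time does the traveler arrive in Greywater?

Convert departure to UTC: 2:10 PM − 3:30 = 10:40 AM UTC on Dec 11.
Add 6 hours 4 minutes leg 1 → 4:44 PM UTC.
Add 3 hours 44 minutes layover in St. John's → 8:28 PM UTC.
Add 6 hours 45 minutes leg 2 → 3:13 AM UTC (Dec 12).
Add 4 hours and 30 minutes layover in Tashkent → 7:43 AM UTC.
Add 15 hours 43 minutes leg 3 → 11:26 PM UTC.
Greywater is UTC−8:00, so local arrival = 11:26 PM − 8:00 = 3:26 PM on Dec 12.

3:26 PM on December 12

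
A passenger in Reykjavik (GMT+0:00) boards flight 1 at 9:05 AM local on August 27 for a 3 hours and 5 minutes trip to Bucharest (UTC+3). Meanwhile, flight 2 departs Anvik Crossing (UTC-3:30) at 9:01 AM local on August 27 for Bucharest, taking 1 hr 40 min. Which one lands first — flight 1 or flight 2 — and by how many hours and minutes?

the first, by 2 hours 1 minute

Flight 1 departs at 9:05 AM UTC (Aug 27).
+3 hours and 5 minutes → arrive 12:10 PM UTC on Aug 27.
Flight 2 in UTC: 9:01 AM + 3:30 = 12:31 PM on Aug 27.
+1 hour and 40 minutes → arrive 2:11 PM UTC on Aug 27.
Flight 1 lands earlier by 2 hours 1 minute.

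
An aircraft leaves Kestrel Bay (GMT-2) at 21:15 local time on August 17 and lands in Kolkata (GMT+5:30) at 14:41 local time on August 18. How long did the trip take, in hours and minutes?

9 hours 56 minutes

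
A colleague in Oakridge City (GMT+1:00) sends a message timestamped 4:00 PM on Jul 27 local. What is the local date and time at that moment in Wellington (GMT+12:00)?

3:00 AM on July 28

In UTC: 4:00 PM − 1:00 = 3:00 PM on Jul 27.
Wellington is UTC+12:00: 3:00 PM + 12:00 = 3:00 AM on Jul 28.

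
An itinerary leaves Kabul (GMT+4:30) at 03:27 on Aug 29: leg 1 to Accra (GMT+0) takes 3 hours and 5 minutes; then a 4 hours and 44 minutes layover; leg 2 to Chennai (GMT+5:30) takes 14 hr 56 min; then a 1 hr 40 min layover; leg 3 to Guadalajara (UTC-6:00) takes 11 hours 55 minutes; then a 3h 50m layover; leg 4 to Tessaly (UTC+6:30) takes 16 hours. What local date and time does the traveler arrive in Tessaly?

Convert departure to UTC: 03:27 − 4:30 = 22:57 UTC on Aug 28.
Add 3 hours and 5 minutes leg 1 → 02:02 UTC (Aug 29).
Add 4 hours and 44 minutes layover in Accra → 06:46 UTC.
Add 14 hours 56 minutes leg 2 → 21:42 UTC.
Add 1 hour 40 minutes layover in Chennai → 23:22 UTC.
Add 11 hours 55 minutes leg 3 → 11:17 UTC (Aug 30).
Add 3 hours and 50 minutes layover in Guadalajara → 15:07 UTC.
Add 16 hours leg 4 → 07:07 UTC (Aug 31).
Tessaly is UTC+6:30, so local arrival = 07:07 + 6:30 = 13:37 on Aug 31.

13:37 on Aug 31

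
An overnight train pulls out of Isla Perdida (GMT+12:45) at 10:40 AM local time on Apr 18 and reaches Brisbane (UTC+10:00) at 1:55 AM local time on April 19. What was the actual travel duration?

18 hours

Departure in UTC: 10:40 AM − 12:45 = 9:55 PM on Apr 17.
Arrival in UTC: 1:55 AM − 10:00 = 3:55 PM on Apr 18.
Elapsed = 3:55 PM − 9:55 PM (+1 day) = 18 hours.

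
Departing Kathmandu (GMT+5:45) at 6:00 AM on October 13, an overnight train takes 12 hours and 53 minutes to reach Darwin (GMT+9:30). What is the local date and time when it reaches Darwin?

10:38 PM on October 13

Convert departure to UTC: 6:00 AM − 5:45 = 12:15 AM UTC on Oct 13.
Add 12 hours and 53 minutes travel time → 1:08 PM UTC.
Darwin is UTC+9:30, so local arrival = 1:08 PM + 9:30 = 10:38 PM on Oct 13.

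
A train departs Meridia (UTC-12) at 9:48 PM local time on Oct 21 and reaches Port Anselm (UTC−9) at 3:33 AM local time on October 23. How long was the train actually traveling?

Port Anselm is 3:00 ahead of Meridia.
Clock-face elapsed time (ignoring zones) is 29 hours 45 minutes.
Actual elapsed = 29 hours 45 minutes − 3:00 = 26 hours 45 minutes.

26 hours 45 minutes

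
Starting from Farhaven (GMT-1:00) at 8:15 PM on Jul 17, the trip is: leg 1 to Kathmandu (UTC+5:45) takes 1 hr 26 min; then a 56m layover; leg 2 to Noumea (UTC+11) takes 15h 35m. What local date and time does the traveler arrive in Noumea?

2:12 AM on July 19

Convert departure to UTC: 8:15 PM + 1:00 = 9:15 PM UTC on Jul 17.
Add 1 hour and 26 minutes leg 1 → 10:41 PM UTC.
Add 56 minutes layover in Kathmandu → 11:37 PM UTC.
Add 15 hours and 35 minutes leg 2 → 3:12 PM UTC (Jul 18).
Noumea is UTC+11:00, so local arrival = 3:12 PM + 11:00 = 2:12 AM on Jul 19.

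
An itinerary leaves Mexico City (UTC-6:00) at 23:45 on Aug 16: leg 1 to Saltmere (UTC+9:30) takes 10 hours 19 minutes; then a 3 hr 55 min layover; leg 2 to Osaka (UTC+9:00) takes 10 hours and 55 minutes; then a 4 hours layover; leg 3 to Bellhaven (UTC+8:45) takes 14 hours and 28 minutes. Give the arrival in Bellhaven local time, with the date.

Convert departure to UTC: 23:45 + 6:00 = 05:45 UTC on Aug 17.
Add 10 hours 19 minutes leg 1 → 16:04 UTC.
Add 3 hours 55 minutes layover in Saltmere → 19:59 UTC.
Add 10 hours and 55 minutes leg 2 → 06:54 UTC (Aug 18).
Add 4 hours layover in Osaka → 10:54 UTC.
Add 14 hours 28 minutes leg 3 → 01:22 UTC (Aug 19).
Bellhaven is UTC+8:45, so local arrival = 01:22 + 8:45 = 10:07 on Aug 19.

10:07 on August 19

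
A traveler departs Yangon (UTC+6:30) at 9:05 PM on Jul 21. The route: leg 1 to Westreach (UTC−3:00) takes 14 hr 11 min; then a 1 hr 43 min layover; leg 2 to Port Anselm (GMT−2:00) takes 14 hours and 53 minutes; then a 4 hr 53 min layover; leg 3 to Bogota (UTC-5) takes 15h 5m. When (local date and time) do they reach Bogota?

12:20 PM on Jul 23

Convert departure to UTC: 9:05 PM − 6:30 = 2:35 PM UTC on Jul 21.
Add 14 hours and 11 minutes leg 1 → 4:46 AM UTC (Jul 22).
Add 1 hour and 43 minutes layover in Westreach → 6:29 AM UTC.
Add 14 hours and 53 minutes leg 2 → 9:22 PM UTC.
Add 4 hours and 53 minutes layover in Port Anselm → 2:15 AM UTC (Jul 23).
Add 15 hours and 5 minutes leg 3 → 5:20 PM UTC.
Bogota is UTC−5:00, so local arrival = 5:20 PM − 5:00 = 12:20 PM on Jul 23.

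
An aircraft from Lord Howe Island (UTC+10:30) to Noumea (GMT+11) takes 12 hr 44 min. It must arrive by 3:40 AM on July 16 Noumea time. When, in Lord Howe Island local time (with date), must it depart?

Target arrival in UTC: 3:40 AM − 11:00 = 4:40 PM on Jul 15.
Subtract 12 hours 44 minutes → departure 3:56 AM UTC on Jul 15.
Lord Howe Island is UTC+10:30: 3:56 AM + 10:30 = 2:26 PM on Jul 15.

2:26 PM on Jul 15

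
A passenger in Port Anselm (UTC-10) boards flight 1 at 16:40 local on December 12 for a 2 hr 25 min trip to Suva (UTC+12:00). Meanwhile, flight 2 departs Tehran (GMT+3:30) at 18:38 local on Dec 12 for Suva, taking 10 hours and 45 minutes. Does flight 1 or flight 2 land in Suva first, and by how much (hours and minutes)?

Flight 1 in UTC: 16:40 + 10:00 = 02:40 on Dec 13.
+2 hours 25 minutes → arrive 05:05 UTC on Dec 13.
Flight 2 in UTC: 18:38 − 3:30 = 15:08 on Dec 12.
+10 hours and 45 minutes → arrive 01:53 UTC on Dec 13.
Flight 2 lands earlier by 3 hours 12 minutes.

the second, by 3 hours 12 minutes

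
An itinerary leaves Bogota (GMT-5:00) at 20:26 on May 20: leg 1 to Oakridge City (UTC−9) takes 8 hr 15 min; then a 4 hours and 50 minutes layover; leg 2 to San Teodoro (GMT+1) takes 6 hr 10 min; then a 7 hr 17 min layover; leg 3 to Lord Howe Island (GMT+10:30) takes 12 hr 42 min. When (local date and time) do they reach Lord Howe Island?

Convert departure to UTC: 20:26 + 5:00 = 01:26 UTC on May 21.
Add 8 hours 15 minutes leg 1 → 09:41 UTC.
Add 4 hours and 50 minutes layover in Oakridge City → 14:31 UTC.
Add 6 hours and 10 minutes leg 2 → 20:41 UTC.
Add 7 hours and 17 minutes layover in San Teodoro → 03:58 UTC (May 22).
Add 12 hours 42 minutes leg 3 → 16:40 UTC.
Lord Howe Island is UTC+10:30, so local arrival = 16:40 + 10:30 = 03:10 on May 23.

03:10 on May 23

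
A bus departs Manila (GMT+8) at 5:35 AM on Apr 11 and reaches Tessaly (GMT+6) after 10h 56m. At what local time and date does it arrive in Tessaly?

Tessaly is 2:00 behind Manila.
After 10 hours 56 minutes it is 4:31 PM in Manila.
Shift by the zone difference: 4:31 PM − 2:00 = 2:31 PM on Apr 11 in Tessaly.

2:31 PM on April 11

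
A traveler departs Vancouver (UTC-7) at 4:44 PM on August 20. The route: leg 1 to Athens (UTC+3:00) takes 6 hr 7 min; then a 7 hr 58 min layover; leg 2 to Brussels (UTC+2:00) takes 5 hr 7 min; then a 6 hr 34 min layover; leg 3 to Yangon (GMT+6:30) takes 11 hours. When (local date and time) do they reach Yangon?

Convert departure to UTC: 4:44 PM + 7:00 = 11:44 PM UTC on Aug 20.
Add 6 hours and 7 minutes leg 1 → 5:51 AM UTC (Aug 21).
Add 7 hours 58 minutes layover in Athens → 1:49 PM UTC.
Add 5 hours 7 minutes leg 2 → 6:56 PM UTC.
Add 6 hours 34 minutes layover in Brussels → 1:30 AM UTC (Aug 22).
Add 11 hours leg 3 → 12:30 PM UTC.
Yangon is UTC+6:30, so local arrival = 12:30 PM + 6:30 = 7:00 PM on Aug 22.

7:00 PM on August 22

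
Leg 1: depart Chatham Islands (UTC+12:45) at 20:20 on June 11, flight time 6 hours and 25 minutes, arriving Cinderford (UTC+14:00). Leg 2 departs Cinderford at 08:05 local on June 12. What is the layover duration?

4 hours 5 minutes

Convert departure to UTC: 20:20 − 12:45 = 07:35 UTC on Jun 11.
Add 6 hours and 25 minutes flight time → 14:00 UTC.
Cinderford is UTC+14:00, so local arrival = 14:00 + 14:00 = 04:00 on Jun 12.
Layover = 08:05 − 04:00 = 4 hours 5 minutes.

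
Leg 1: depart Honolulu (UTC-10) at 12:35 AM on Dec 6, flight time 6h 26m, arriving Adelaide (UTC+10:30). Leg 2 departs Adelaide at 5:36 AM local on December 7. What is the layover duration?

Convert departure to UTC: 12:35 AM + 10:00 = 10:35 AM UTC on Dec 6.
Add 6 hours and 26 minutes flight time → 5:01 PM UTC.
Adelaide is UTC+10:30, so local arrival = 5:01 PM + 10:30 = 3:31 AM on Dec 7.
Layover = 5:36 AM − 3:31 AM = 2 hours 5 minutes.

2 hours 5 minutes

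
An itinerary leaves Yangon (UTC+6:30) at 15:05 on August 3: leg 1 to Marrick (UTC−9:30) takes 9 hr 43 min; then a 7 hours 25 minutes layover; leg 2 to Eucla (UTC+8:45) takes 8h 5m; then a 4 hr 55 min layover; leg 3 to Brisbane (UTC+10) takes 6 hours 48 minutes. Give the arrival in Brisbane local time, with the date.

Convert departure to UTC: 15:05 − 6:30 = 08:35 UTC on Aug 3.
Add 9 hours 43 minutes leg 1 → 18:18 UTC.
Add 7 hours and 25 minutes layover in Marrick → 01:43 UTC (Aug 4).
Add 8 hours 5 minutes leg 2 → 09:48 UTC.
Add 4 hours 55 minutes layover in Eucla → 14:43 UTC.
Add 6 hours 48 minutes leg 3 → 21:31 UTC.
Brisbane is UTC+10:00, so local arrival = 21:31 + 10:00 = 07:31 on Aug 5.

07:31 on Aug 5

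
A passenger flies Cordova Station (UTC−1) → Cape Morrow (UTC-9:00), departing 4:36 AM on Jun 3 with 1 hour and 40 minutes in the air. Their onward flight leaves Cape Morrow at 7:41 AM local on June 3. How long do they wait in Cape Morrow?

Convert departure to UTC: 4:36 AM + 1:00 = 5:36 AM UTC on Jun 3.
Add 1 hour and 40 minutes flight time → 7:16 AM UTC.
Cape Morrow is UTC−9:00, so local arrival = 7:16 AM − 9:00 = 10:16 PM on Jun 2.
Layover = 7:41 AM − 10:16 PM (+1 day) = 9 hours 25 minutes.

9 hours 25 minutes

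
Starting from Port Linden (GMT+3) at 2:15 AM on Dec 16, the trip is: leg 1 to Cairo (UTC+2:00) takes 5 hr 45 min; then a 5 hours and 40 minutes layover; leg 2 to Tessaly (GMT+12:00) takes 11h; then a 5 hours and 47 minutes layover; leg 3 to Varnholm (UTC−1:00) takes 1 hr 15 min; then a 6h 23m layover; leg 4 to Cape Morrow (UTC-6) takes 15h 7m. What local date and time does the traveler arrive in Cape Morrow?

8:12 PM on Dec 17

Convert departure to UTC: 2:15 AM − 3:00 = 11:15 PM UTC on Dec 15.
Add 5 hours 45 minutes leg 1 → 5:00 AM UTC (Dec 16).
Add 5 hours 40 minutes layover in Cairo → 10:40 AM UTC.
Add 11 hours leg 2 → 9:40 PM UTC.
Add 5 hours 47 minutes layover in Tessaly → 3:27 AM UTC (Dec 17).
Add 1 hour 15 minutes leg 3 → 4:42 AM UTC.
Add 6 hours and 23 minutes layover in Varnholm → 11:05 AM UTC.
Add 15 hours 7 minutes leg 4 → 2:12 AM UTC (Dec 18).
Cape Morrow is UTC−6:00, so local arrival = 2:12 AM − 6:00 = 8:12 PM on Dec 17.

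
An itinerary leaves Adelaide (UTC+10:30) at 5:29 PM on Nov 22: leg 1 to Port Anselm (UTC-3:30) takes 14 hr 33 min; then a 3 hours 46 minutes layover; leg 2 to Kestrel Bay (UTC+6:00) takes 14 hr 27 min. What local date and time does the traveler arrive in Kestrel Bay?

Convert departure to UTC: 5:29 PM − 10:30 = 6:59 AM UTC on Nov 22.
Add 14 hours and 33 minutes leg 1 → 9:32 PM UTC.
Add 3 hours and 46 minutes layover in Port Anselm → 1:18 AM UTC (Nov 23).
Add 14 hours and 27 minutes leg 2 → 3:45 PM UTC.
Kestrel Bay is UTC+6:00, so local arrival = 3:45 PM + 6:00 = 9:45 PM on Nov 23.

9:45 PM on November 23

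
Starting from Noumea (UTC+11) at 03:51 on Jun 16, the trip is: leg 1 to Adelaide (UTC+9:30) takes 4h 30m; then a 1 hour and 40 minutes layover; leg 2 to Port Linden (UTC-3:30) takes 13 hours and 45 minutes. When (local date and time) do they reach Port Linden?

09:16 on June 16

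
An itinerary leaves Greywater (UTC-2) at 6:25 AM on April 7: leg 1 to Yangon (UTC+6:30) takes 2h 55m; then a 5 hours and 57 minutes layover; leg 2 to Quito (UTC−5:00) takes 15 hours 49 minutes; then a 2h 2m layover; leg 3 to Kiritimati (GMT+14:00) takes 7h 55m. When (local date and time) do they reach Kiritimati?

Convert departure to UTC: 6:25 AM + 2:00 = 8:25 AM UTC on Apr 7.
Add 2 hours and 55 minutes leg 1 → 11:20 AM UTC.
Add 5 hours and 57 minutes layover in Yangon → 5:17 PM UTC.
Add 15 hours 49 minutes leg 2 → 9:06 AM UTC (Apr 8).
Add 2 hours and 2 minutes layover in Quito → 11:08 AM UTC.
Add 7 hours and 55 minutes leg 3 → 7:03 PM UTC.
Kiritimati is UTC+14:00, so local arrival = 7:03 PM + 14:00 = 9:03 AM on Apr 9.

9:03 AM on Apr 9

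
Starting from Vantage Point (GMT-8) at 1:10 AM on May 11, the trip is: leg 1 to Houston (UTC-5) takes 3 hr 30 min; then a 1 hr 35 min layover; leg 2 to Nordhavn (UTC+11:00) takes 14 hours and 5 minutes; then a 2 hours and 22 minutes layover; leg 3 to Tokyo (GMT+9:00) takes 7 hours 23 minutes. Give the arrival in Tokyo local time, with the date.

11:05 PM on May 12

Convert departure to UTC: 1:10 AM + 8:00 = 9:10 AM UTC on May 11.
Add 3 hours and 30 minutes leg 1 → 12:40 PM UTC.
Add 1 hour and 35 minutes layover in Houston → 2:15 PM UTC.
Add 14 hours and 5 minutes leg 2 → 4:20 AM UTC (May 12).
Add 2 hours and 22 minutes layover in Nordhavn → 6:42 AM UTC.
Add 7 hours and 23 minutes leg 3 → 2:05 PM UTC.
Tokyo is UTC+9:00, so local arrival = 2:05 PM + 9:00 = 11:05 PM on May 12.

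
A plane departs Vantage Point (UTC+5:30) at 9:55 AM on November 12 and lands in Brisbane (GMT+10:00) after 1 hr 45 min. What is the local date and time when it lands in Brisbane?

Convert departure to UTC: 9:55 AM − 5:30 = 4:25 AM UTC on Nov 12.
Add 1 hour and 45 minutes travel time → 6:10 AM UTC.
Brisbane is UTC+10:00, so local arrival = 6:10 AM + 10:00 = 4:10 PM on Nov 12.

4:10 PM on November 12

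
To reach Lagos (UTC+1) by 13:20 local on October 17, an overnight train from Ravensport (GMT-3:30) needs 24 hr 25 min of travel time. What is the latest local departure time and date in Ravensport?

Target arrival in UTC: 13:20 − 1:00 = 12:20 on Oct 17.
Subtract 24 hours 25 minutes → departure 11:55 UTC on Oct 16.
Ravensport is UTC−3:30: 11:55 − 3:30 = 08:25 on Oct 16.

08:25 on Oct 16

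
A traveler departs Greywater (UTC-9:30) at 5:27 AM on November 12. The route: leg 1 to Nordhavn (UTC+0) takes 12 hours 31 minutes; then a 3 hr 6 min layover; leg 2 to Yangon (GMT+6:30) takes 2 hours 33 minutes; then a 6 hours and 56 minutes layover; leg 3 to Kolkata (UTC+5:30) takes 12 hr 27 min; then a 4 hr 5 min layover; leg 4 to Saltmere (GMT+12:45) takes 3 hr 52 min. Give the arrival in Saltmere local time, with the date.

1:12 AM on November 15

Convert departure to UTC: 5:27 AM + 9:30 = 2:57 PM UTC on Nov 12.
Add 12 hours and 31 minutes leg 1 → 3:28 AM UTC (Nov 13).
Add 3 hours and 6 minutes layover in Nordhavn → 6:34 AM UTC.
Add 2 hours 33 minutes leg 2 → 9:07 AM UTC.
Add 6 hours and 56 minutes layover in Yangon → 4:03 PM UTC.
Add 12 hours and 27 minutes leg 3 → 4:30 AM UTC (Nov 14).
Add 4 hours 5 minutes layover in Kolkata → 8:35 AM UTC.
Add 3 hours and 52 minutes leg 4 → 12:27 PM UTC.
Saltmere is UTC+12:45, so local arrival = 12:27 PM + 12:45 = 1:12 AM on Nov 15.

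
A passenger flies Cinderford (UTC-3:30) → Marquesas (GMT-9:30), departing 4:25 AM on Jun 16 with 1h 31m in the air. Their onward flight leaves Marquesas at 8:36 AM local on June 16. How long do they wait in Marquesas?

8 hours 40 minutes

Convert departure to UTC: 4:25 AM + 3:30 = 7:55 AM UTC on Jun 16.
Add 1 hour and 31 minutes flight time → 9:26 AM UTC.
Marquesas is UTC−9:30, so local arrival = 9:26 AM − 9:30 = 11:56 PM on Jun 15.
Layover = 8:36 AM − 11:56 PM (+1 day) = 8 hours 40 minutes.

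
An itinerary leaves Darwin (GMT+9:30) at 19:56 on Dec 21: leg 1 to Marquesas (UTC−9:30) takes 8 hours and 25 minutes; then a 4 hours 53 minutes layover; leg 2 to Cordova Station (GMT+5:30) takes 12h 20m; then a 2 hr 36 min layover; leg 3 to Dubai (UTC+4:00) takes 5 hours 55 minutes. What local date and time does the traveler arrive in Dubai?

00:35 on December 23

Convert departure to UTC: 19:56 − 9:30 = 10:26 UTC on Dec 21.
Add 8 hours and 25 minutes leg 1 → 18:51 UTC.
Add 4 hours 53 minutes layover in Marquesas → 23:44 UTC.
Add 12 hours 20 minutes leg 2 → 12:04 UTC (Dec 22).
Add 2 hours and 36 minutes layover in Cordova Station → 14:40 UTC.
Add 5 hours and 55 minutes leg 3 → 20:35 UTC.
Dubai is UTC+4:00, so local arrival = 20:35 + 4:00 = 00:35 on Dec 23.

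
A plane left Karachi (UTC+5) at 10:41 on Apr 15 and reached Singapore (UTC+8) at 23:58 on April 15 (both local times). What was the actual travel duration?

Singapore is 3:00 ahead of Karachi.
Clock-face elapsed time (ignoring zones) is 13 hours 17 minutes.
Actual elapsed = 13 hours 17 minutes − 3:00 = 10 hours 17 minutes.

10 hours 17 minutes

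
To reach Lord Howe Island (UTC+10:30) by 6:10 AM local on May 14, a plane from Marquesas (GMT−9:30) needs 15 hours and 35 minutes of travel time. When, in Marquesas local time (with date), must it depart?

Target arrival in UTC: 6:10 AM − 10:30 = 7:40 PM on May 13.
Subtract 15 hours 35 minutes → departure 4:05 AM UTC on May 13.
Marquesas is UTC−9:30: 4:05 AM − 9:30 = 6:35 PM on May 12.

6:35 PM on May 12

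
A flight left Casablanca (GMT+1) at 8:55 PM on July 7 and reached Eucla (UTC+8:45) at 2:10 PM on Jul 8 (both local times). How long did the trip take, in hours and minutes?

Eucla is 7:45 ahead of Casablanca.
Clock-face elapsed time (ignoring zones) is 17 hours 15 minutes.
Actual elapsed = 17 hours 15 minutes − 7:45 = 9 hours 30 minutes.

9 hours 30 minutes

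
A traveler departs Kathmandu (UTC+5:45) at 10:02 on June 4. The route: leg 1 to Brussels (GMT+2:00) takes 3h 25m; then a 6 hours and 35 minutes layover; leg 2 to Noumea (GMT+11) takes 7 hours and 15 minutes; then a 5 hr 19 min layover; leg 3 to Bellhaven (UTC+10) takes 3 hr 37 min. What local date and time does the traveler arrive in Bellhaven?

Convert departure to UTC: 10:02 − 5:45 = 04:17 UTC on Jun 4.
Add 3 hours 25 minutes leg 1 → 07:42 UTC.
Add 6 hours and 35 minutes layover in Brussels → 14:17 UTC.
Add 7 hours and 15 minutes leg 2 → 21:32 UTC.
Add 5 hours 19 minutes layover in Noumea → 02:51 UTC (Jun 5).
Add 3 hours and 37 minutes leg 3 → 06:28 UTC.
Bellhaven is UTC+10:00, so local arrival = 06:28 + 10:00 = 16:28 on Jun 5.

16:28 on June 5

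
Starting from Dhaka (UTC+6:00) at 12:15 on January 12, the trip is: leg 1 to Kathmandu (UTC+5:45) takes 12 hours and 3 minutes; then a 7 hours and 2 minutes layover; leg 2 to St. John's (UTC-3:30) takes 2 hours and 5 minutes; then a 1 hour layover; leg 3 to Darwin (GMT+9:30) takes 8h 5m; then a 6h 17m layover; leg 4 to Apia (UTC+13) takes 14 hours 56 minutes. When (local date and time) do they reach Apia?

22:43 on Jan 14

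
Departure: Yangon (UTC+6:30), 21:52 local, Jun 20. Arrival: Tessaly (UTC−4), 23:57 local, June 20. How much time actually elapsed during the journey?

Tessaly is 10:30 behind Yangon.
Clock-face elapsed time (ignoring zones) is 2 hours 5 minutes.
Actual elapsed = 2 hours 5 minutes + 10:30 = 12 hours 35 minutes.

12 hours 35 minutes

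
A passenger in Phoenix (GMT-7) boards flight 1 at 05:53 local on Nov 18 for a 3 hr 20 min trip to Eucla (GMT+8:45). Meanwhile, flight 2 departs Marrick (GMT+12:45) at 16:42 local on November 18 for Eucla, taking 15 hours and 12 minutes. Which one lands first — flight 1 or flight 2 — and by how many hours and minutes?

the first, by 2 hours 56 minutes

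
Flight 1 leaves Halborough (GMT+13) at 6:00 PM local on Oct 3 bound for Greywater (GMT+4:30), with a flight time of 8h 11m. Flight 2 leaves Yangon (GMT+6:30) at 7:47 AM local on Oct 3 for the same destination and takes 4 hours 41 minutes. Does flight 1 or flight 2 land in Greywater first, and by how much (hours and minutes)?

Flight 1 in UTC: 6:00 PM − 13:00 = 5:00 AM on Oct 3.
+8 hours and 11 minutes → arrive 1:11 PM UTC on Oct 3.
Flight 2 in UTC: 7:47 AM − 6:30 = 1:17 AM on Oct 3.
+4 hours and 41 minutes → arrive 5:58 AM UTC on Oct 3.
Flight 2 lands earlier by 7 hours 13 minutes.

the second, by 7 hours 13 minutes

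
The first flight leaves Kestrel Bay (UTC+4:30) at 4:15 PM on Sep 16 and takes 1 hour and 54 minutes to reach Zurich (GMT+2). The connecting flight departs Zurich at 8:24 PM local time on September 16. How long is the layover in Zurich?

4 hours 45 minutes

Convert departure to UTC: 4:15 PM − 4:30 = 11:45 AM UTC on Sep 16.
Add 1 hour 54 minutes flight time → 1:39 PM UTC.
Zurich is UTC+2:00, so local arrival = 1:39 PM + 2:00 = 3:39 PM on Sep 16.
Layover = 8:24 PM − 3:39 PM = 4 hours 45 minutes.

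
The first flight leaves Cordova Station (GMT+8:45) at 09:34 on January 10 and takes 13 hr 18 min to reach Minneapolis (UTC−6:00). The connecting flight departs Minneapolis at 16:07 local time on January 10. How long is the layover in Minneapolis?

Convert departure to UTC: 09:34 − 8:45 = 00:49 UTC on Jan 10.
Add 13 hours and 18 minutes flight time → 14:07 UTC.
Minneapolis is UTC−6:00, so local arrival = 14:07 − 6:00 = 08:07 on Jan 10.
Layover = 16:07 − 08:07 = 8 hours.

8 hours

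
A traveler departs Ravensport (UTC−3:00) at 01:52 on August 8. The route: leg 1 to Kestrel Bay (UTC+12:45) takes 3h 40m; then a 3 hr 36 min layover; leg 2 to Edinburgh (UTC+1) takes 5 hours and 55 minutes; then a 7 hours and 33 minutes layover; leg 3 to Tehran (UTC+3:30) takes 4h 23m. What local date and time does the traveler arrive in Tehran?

Convert departure to UTC: 01:52 + 3:00 = 04:52 UTC on Aug 8.
Add 3 hours and 40 minutes leg 1 → 08:32 UTC.
Add 3 hours and 36 minutes layover in Kestrel Bay → 12:08 UTC.
Add 5 hours 55 minutes leg 2 → 18:03 UTC.
Add 7 hours 33 minutes layover in Edinburgh → 01:36 UTC (Aug 9).
Add 4 hours 23 minutes leg 3 → 05:59 UTC.
Tehran is UTC+3:30, so local arrival = 05:59 + 3:30 = 09:29 on Aug 9.

09:29 on Aug 9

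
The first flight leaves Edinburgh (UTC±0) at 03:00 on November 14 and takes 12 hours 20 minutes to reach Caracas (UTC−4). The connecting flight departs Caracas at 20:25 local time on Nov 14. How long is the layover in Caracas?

Edinburgh is at UTC+0, so departure is already 03:00 UTC on Nov 14.
Add 12 hours 20 minutes flight time → 15:20 UTC.
Caracas is UTC−4:00, so local arrival = 15:20 − 4:00 = 11:20 on Nov 14.
Layover = 20:25 − 11:20 = 9 hours 5 minutes.

9 hours 5 minutes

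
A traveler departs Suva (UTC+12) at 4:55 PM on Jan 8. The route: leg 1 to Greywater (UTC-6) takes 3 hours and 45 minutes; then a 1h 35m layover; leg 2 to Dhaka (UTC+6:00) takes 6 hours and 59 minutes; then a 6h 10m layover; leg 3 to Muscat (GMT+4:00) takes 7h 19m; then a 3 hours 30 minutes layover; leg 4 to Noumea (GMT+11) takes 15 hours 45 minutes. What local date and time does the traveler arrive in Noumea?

Convert departure to UTC: 4:55 PM − 12:00 = 4:55 AM UTC on Jan 8.
Add 3 hours 45 minutes leg 1 → 8:40 AM UTC.
Add 1 hour 35 minutes layover in Greywater → 10:15 AM UTC.
Add 6 hours 59 minutes leg 2 → 5:14 PM UTC.
Add 6 hours 10 minutes layover in Dhaka → 11:24 PM UTC.
Add 7 hours 19 minutes leg 3 → 6:43 AM UTC (Jan 9).
Add 3 hours and 30 minutes layover in Muscat → 10:13 AM UTC.
Add 15 hours and 45 minutes leg 4 → 1:58 AM UTC (Jan 10).
Noumea is UTC+11:00, so local arrival = 1:58 AM + 11:00 = 12:58 PM on Jan 10.

12:58 PM on Jan 10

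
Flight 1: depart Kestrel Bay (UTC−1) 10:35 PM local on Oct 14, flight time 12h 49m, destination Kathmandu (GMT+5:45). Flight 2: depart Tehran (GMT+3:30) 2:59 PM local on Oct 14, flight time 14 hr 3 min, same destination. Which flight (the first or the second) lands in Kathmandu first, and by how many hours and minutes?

Flight 1 in UTC: 10:35 PM + 1:00 = 11:35 PM on Oct 14.
+12 hours 49 minutes → arrive 12:24 PM UTC on Oct 15.
Flight 2 in UTC: 2:59 PM − 3:30 = 11:29 AM on Oct 14.
+14 hours 3 minutes → arrive 1:32 AM UTC on Oct 15.
Flight 2 lands earlier by 10 hours 52 minutes.

the second, by 10 hours 52 minutes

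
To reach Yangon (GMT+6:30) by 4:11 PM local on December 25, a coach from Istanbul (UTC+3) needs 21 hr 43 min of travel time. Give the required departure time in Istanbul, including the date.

2:58 PM on Dec 24

Target arrival in UTC: 4:11 PM − 6:30 = 9:41 AM on Dec 25.
Subtract 21 hours and 43 minutes → departure 11:58 AM UTC on Dec 24.
Istanbul is UTC+3:00: 11:58 AM + 3:00 = 2:58 PM on Dec 24.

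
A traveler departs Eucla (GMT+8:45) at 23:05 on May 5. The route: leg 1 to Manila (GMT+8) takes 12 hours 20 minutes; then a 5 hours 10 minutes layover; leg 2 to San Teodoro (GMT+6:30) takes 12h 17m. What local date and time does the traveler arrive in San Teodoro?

02:37 on May 7

Convert departure to UTC: 23:05 − 8:45 = 14:20 UTC on May 5.
Add 12 hours 20 minutes leg 1 → 02:40 UTC (May 6).
Add 5 hours and 10 minutes layover in Manila → 07:50 UTC.
Add 12 hours 17 minutes leg 2 → 20:07 UTC.
San Teodoro is UTC+6:30, so local arrival = 20:07 + 6:30 = 02:37 on May 7.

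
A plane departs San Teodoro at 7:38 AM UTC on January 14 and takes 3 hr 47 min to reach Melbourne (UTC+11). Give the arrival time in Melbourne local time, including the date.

Departure is given in UTC: 7:38 AM on Jan 14.
Add 3 hours 47 minutes → 11:25 AM UTC.
Melbourne is UTC+11:00: 11:25 AM + 11:00 = 10:25 PM on Jan 14.

10:25 PM on January 14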